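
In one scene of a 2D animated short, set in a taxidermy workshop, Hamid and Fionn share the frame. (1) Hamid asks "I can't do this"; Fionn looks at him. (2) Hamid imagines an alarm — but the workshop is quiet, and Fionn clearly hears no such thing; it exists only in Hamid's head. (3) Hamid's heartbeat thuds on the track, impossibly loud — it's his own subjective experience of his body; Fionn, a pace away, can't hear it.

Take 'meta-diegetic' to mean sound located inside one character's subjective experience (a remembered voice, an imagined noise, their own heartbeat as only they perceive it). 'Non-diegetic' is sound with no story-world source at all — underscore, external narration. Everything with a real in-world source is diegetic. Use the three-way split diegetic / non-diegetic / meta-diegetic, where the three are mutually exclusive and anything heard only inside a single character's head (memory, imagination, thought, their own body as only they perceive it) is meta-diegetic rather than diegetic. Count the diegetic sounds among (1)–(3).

1

(1) is diegetic: spoken by a character present in the story world.
(2) Hamid alone 'hears' it — an imagined sound, not present in the space → meta-diegetic.
(3) is meta-diegetic: point-of-audition from inside Hamid's body; not a sound in the room.
Diegetic: (1) — that's 1.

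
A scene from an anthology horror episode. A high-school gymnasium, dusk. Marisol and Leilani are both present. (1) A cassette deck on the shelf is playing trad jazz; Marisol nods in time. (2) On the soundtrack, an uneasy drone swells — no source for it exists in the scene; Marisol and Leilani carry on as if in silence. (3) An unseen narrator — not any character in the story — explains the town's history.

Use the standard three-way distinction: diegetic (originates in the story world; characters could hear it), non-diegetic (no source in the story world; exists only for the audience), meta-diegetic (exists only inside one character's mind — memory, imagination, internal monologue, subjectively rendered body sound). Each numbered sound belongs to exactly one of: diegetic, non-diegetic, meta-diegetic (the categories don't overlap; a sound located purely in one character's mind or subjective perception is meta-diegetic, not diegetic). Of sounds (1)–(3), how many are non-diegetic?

2

(1) a cassette deck is a physical source in the scene and Marisol reacts to it → diegetic.
(2) is non-diegetic: score with no on-screen or off-screen source; it exists for the audience alone.
Sound (3): external voice-over — not a character, not heard by anyone in the scene, so non-diegetic.
Non-diegetic: (2), (3) — that's 2.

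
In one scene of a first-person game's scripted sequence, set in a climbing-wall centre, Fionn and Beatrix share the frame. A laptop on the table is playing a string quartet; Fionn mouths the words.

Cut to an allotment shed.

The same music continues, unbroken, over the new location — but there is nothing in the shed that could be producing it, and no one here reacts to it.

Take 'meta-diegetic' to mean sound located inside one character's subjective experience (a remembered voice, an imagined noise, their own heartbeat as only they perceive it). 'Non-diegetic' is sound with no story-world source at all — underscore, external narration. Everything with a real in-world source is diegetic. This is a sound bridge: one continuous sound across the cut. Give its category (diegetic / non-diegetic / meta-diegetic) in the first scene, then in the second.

diegetic, non-diegetic

Scene one: a laptop is an on-screen source and Fionn reacts to it → diegetic.
Scene two: there is no source in the shed and no one hears it — it's now underscore → non-diegetic.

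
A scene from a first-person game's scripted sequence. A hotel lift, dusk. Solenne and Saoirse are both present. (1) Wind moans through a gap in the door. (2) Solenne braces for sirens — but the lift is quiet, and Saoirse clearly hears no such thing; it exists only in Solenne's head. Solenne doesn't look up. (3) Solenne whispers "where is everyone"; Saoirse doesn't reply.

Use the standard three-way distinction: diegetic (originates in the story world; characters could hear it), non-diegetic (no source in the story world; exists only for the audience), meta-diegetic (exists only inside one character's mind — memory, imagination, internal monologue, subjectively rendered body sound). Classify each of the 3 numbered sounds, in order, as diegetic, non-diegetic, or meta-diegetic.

(1) is diegetic: it's the actual ambient sound of the location.
Sound (2): subjective to Solenne: the lift is silent and Saoirse hears nothing, so meta-diegetic.
Sound (3): Solenne is a character speaking aloud in the scene, so diegetic.

diegetic, meta-diegetic, diegetic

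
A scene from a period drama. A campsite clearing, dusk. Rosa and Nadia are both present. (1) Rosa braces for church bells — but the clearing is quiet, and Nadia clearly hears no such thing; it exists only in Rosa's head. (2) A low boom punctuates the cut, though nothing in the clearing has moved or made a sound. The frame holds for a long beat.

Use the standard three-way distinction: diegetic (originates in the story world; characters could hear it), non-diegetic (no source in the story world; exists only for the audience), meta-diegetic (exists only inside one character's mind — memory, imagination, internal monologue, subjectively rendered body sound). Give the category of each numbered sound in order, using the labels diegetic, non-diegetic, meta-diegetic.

meta-diegetic, non-diegetic

(1) the sound is imagined by Rosa; nothing in the story world is producing it and Nadia can't hear it → meta-diegetic.
(2) is non-diegetic: an editorial stinger — it belongs to the cut, not the story world.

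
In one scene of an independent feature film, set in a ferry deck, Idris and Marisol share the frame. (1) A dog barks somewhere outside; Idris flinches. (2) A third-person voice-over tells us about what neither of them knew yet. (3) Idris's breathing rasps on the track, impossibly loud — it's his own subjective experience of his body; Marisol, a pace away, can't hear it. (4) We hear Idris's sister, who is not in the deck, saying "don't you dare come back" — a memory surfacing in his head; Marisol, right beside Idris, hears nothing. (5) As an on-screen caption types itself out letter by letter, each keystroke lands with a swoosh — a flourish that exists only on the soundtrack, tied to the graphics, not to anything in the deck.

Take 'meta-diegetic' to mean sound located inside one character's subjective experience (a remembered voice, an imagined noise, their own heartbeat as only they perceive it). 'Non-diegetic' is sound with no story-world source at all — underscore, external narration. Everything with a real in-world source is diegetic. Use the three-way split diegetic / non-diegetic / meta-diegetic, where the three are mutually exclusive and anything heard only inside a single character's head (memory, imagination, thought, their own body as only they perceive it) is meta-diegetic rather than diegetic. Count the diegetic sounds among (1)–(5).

(1) is diegetic: the sound comes from a dog physically present in the location.
(2) external voice-over — not a character, not heard by anyone in the scene → non-diegetic.
(3) point-of-audition from inside Idris's body; not a sound in the room → meta-diegetic.
(4) is meta-diegetic: it's Idris's recollection rendered as sound; the other character can't hear it.
Sound (5): sound married to a title/caption — outside the diegesis by definition, so non-diegetic.
So 1 of the 5 is diegetic: (1).

1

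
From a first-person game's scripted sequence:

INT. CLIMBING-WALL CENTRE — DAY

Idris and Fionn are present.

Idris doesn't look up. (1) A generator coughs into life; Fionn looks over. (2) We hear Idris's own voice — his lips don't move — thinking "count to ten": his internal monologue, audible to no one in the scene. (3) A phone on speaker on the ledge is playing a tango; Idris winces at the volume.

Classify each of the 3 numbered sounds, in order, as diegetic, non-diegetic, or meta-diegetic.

diegetic, meta-diegetic, diegetic

(1) is diegetic: the sound comes from a generator physically present in the location.
(2) is meta-diegetic: it's Idris's unspoken thought, heard only by the audience via his subjectivity.
(3) the music comes from an on-screen device that Idris responds to → diegetic.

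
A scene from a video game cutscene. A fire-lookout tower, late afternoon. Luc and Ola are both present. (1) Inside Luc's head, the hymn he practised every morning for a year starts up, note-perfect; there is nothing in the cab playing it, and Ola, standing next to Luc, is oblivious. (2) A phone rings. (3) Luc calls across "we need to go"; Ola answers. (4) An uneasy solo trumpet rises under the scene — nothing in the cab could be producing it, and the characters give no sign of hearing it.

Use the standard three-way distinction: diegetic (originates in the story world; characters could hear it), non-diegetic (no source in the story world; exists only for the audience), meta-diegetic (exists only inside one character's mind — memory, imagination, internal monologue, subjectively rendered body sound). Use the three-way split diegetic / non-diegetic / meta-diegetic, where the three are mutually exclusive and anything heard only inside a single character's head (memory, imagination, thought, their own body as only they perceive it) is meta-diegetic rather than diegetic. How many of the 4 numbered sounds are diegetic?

2

(1) the music is a memory playing inside Luc's mind alone; no real-world source, Ola can't hear it → meta-diegetic.
Sound (2): the sound comes from a phone physically present in the location, so diegetic.
(3) on-screen dialogue — Luc speaks and Ola is there to hear → diegetic.
Sound (4): nothing in the cab produces it and the characters don't hear it — pure soundtrack, so non-diegetic.
So 2 of the 4 are diegetic: (2), (3).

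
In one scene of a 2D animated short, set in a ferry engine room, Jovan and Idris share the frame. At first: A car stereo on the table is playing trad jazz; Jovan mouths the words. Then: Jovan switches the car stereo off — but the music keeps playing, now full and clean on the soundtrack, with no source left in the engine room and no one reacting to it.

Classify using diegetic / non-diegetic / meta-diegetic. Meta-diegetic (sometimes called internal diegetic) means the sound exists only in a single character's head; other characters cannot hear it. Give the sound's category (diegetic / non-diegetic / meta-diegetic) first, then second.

diegetic, non-diegetic

First: a car stereo is a real in-scene source and Jovan reacts to it → diegetic.
Second: there is no longer any in-world source and no one can hear it — it has become underscore → non-diegetic.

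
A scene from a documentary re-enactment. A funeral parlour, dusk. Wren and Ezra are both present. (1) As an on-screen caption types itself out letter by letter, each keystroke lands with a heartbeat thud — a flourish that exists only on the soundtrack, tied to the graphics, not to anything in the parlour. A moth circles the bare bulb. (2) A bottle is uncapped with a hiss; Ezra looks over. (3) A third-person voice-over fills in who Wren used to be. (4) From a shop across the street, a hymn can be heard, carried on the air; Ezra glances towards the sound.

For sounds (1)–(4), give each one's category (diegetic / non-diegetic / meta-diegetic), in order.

non-diegetic, diegetic, non-diegetic, diegetic

Sound (1): it accompanies on-screen graphics, not anything inside the story world, so non-diegetic.
(2) is diegetic: an in-world source (a bottle); characters could hear it.
(3) external voice-over — not a character, not heard by anyone in the scene → non-diegetic.
Sound (4): the music has an off-screen but real-world source and a character hears it, so diegetic.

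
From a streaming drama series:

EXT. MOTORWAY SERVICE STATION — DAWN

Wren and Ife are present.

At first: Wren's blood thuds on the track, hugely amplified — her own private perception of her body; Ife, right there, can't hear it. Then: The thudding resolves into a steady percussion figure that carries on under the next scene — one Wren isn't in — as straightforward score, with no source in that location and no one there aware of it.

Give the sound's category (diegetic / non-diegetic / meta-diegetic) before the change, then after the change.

meta-diegetic, non-diegetic

Before the change: it's Wren's subjective body sound, inaudible to Ife → meta-diegetic.
After the change: detached from Wren and playing as sourceless score over a scene she isn't in — for the audience only → non-diegetic.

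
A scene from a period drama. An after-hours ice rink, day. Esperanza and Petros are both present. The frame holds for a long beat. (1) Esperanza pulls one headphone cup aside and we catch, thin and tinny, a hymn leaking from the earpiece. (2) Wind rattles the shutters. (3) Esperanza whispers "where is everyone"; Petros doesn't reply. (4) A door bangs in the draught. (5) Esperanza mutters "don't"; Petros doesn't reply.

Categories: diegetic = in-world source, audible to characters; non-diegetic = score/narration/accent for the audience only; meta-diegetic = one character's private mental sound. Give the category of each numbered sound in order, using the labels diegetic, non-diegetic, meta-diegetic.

Sound (1): the headphones are an on-screen source, so diegetic.
(2) it's the actual ambient sound of the location → diegetic.
Sound (3): on-screen dialogue — Esperanza speaks and Petros is there to hear, so diegetic.
Sound (4): the sound comes from a door physically present in the location, so diegetic.
Sound (5): spoken by a character present in the story world, so diegetic.

diegetic, diegetic, diegetic, diegetic, diegetic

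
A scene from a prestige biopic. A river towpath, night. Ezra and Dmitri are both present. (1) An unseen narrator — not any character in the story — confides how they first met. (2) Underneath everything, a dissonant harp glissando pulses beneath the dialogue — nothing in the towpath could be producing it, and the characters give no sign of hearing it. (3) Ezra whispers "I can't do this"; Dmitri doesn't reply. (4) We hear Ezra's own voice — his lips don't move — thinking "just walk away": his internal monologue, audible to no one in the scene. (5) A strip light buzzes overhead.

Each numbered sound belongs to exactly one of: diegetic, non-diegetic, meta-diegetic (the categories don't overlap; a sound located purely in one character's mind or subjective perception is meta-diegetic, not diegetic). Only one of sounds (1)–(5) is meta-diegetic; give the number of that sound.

(1) is non-diegetic: external voice-over — not a character, not heard by anyone in the scene.
(2) is non-diegetic: nothing in the towpath produces it and the characters don't hear it — pure soundtrack.
(3) is diegetic: on-screen dialogue — Ezra speaks and Dmitri is there to hear.
(4) is meta-diegetic: internal monologue — inside Ezra's mind, not spoken into the scene.
(5) a strip light is part of the location's real environment → diegetic.
Only (4) is meta-diegetic.

4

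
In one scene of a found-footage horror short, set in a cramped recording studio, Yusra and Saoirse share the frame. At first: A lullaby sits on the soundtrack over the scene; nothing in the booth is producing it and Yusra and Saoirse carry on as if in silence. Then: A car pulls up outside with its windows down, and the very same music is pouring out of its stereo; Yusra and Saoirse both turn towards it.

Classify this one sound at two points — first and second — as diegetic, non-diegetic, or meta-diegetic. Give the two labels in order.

First: no in-world source exists and no character can hear it — underscore → non-diegetic.
Second: the car stereo is now a real source in the story world and the characters hear it → diegetic.

non-diegetic, diegetic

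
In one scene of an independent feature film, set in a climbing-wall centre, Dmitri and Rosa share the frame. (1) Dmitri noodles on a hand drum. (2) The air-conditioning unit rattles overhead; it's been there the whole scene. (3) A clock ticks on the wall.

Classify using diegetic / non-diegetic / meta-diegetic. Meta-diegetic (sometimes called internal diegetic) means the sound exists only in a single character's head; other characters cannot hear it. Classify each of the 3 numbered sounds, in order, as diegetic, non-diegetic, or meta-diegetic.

(1) Dmitri is producing the music live, in the story world → diegetic.
Sound (2): it's the actual ambient sound of the location, so diegetic.
(3) a clock is a real object/event in the scene's world → diegetic.

diegetic, diegetic, diegetic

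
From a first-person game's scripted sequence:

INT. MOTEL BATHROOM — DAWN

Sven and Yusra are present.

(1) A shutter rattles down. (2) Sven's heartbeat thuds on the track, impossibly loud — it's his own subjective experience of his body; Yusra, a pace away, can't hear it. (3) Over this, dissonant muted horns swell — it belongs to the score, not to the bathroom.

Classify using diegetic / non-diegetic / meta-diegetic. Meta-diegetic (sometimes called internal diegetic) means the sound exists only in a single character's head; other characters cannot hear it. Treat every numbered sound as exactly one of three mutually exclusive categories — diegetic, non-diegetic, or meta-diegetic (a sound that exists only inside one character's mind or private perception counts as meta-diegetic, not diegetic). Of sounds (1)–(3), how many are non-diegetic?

(1) is diegetic: a shutter is a real object/event in the scene's world.
(2) is meta-diegetic: point-of-audition from inside Sven's body; not a sound in the room.
(3) nothing in the bathroom produces it and the characters don't hear it — pure soundtrack → non-diegetic.
So 1 of the 3 is non-diegetic: (3).

1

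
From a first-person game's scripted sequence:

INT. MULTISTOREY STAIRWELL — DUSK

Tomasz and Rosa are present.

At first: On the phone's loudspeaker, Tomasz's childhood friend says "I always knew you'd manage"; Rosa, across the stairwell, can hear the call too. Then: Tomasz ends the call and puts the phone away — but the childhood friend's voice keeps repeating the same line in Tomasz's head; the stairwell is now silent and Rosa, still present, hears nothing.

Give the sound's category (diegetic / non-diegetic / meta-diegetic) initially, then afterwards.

diegetic, meta-diegetic

Initially: the loudspeaker is an in-world source; both Tomasz and Rosa hear the call → diegetic.
Afterwards: with the phone off, the voice continues only as Tomasz's private mental replay — Rosa can't hear it → meta-diegetic.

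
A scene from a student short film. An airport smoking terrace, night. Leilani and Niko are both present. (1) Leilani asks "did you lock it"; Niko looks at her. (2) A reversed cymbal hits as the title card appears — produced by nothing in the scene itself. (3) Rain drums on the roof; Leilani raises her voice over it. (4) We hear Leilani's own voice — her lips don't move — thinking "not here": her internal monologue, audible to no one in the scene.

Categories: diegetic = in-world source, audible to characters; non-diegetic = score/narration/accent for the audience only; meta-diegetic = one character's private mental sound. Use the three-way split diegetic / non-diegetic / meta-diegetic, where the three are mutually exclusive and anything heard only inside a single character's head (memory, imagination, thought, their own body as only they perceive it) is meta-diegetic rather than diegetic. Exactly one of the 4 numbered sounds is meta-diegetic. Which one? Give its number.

4

Sound (1): Leilani is a character speaking aloud in the scene, so diegetic.
Sound (2): nothing in the scene produces it; it's an accent added for the audience, so non-diegetic.
(3) ambient/room sound belonging to the story's physical space → diegetic.
Sound (4): it's Leilani's unspoken thought, heard only by the audience via her subjectivity, so meta-diegetic.
Only (4) is meta-diegetic.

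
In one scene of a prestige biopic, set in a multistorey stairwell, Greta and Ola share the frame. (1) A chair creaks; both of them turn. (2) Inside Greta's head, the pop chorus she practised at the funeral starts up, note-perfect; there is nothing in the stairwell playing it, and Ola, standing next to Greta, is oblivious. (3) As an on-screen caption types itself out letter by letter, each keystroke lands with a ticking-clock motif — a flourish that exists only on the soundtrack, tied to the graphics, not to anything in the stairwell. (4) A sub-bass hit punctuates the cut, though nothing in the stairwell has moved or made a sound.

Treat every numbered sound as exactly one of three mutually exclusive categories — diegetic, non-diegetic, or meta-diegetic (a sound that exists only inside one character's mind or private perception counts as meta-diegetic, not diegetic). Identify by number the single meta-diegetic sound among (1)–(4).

2

Sound (1): the sound comes from a chair physically present in the location, so diegetic.
(2) remembered music, private to Greta — Ola is oblivious because it isn't in the room → meta-diegetic.
(3) it accompanies on-screen graphics, not anything inside the story world → non-diegetic.
Sound (4): nothing in the scene produces it; it's an accent added for the audience, so non-diegetic.
Only (2) is meta-diegetic.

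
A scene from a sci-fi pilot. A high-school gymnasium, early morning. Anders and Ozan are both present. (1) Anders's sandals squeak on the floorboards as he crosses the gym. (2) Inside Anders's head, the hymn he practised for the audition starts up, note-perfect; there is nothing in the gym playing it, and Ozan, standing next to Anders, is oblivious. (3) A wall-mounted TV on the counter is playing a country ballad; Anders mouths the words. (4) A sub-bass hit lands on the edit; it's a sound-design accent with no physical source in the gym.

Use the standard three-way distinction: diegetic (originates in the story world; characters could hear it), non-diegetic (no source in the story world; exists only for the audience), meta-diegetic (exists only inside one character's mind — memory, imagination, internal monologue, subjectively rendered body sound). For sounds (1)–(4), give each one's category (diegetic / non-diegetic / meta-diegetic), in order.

diegetic, meta-diegetic, diegetic, non-diegetic

(1) is diegetic: a character's body making contact with the set — an in-world sound.
(2) is meta-diegetic: the music is a memory playing inside Anders's mind alone; no real-world source, Ozan can't hear it.
(3) source music from a wall-mounted TV, which exists in the story world → diegetic.
(4) is non-diegetic: it's a sound-design accent with no in-world source; no one in the scene can hear it.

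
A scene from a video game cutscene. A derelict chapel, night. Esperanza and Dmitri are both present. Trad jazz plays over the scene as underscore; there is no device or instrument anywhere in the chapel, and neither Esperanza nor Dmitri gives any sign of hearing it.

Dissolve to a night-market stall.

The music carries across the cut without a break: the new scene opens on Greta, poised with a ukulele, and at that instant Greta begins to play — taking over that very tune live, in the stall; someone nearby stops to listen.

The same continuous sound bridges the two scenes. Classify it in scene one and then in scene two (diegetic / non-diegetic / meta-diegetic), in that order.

Scene one: there's no in-world source anywhere and no character hears it — underscore for the audience only → non-diegetic.
Scene two: from the moment Greta starts playing, the tune is being performed on a ukulele inside the story world and another character hears it → diegetic.

non-diegetic, diegetic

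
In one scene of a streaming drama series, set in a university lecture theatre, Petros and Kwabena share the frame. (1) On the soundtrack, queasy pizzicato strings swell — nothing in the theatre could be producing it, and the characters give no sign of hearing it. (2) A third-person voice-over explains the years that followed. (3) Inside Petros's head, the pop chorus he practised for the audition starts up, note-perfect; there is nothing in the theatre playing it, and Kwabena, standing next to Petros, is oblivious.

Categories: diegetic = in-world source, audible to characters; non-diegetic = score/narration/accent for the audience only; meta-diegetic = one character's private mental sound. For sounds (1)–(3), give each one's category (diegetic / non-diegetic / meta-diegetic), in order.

non-diegetic, non-diegetic, meta-diegetic

Sound (1): score with no on-screen or off-screen source; it exists for the audience alone, so non-diegetic.
Sound (2): commentary laid over the scene from outside the fiction, so non-diegetic.
Sound (3): it lives in Petros's subjectivity, not in the theatre, so meta-diegetic.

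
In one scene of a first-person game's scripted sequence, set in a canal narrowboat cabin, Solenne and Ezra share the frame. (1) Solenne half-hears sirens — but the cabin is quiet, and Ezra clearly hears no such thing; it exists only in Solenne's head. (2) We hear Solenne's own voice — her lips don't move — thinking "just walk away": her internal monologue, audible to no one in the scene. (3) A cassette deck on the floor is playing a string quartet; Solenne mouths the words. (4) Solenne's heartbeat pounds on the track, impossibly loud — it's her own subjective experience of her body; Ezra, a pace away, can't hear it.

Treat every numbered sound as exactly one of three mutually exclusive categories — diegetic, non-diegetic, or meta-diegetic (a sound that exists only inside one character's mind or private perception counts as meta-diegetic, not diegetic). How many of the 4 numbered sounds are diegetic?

(1) subjective to Solenne: the cabin is silent and Ezra hears nothing → meta-diegetic.
(2) internal monologue — inside Solenne's mind, not spoken into the scene → meta-diegetic.
Sound (3): a cassette deck is a physical source in the scene and Solenne reacts to it, so diegetic.
Sound (4): a subjective body sound — Solenne's private perception, inaudible to Ezra, so meta-diegetic.
So 1 of the 4 is diegetic: (3).

1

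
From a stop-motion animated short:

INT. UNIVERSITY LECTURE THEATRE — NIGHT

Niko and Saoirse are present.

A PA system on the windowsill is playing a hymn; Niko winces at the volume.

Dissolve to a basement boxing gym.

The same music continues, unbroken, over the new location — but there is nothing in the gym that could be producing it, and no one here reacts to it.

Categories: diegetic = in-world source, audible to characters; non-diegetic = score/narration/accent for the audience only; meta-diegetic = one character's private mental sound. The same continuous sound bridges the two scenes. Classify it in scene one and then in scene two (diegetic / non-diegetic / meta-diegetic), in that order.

diegetic, non-diegetic

Scene one: a PA system is an on-screen source and Niko reacts to it → diegetic.
Scene two: there is no source in the gym and no one hears it — it's now underscore → non-diegetic.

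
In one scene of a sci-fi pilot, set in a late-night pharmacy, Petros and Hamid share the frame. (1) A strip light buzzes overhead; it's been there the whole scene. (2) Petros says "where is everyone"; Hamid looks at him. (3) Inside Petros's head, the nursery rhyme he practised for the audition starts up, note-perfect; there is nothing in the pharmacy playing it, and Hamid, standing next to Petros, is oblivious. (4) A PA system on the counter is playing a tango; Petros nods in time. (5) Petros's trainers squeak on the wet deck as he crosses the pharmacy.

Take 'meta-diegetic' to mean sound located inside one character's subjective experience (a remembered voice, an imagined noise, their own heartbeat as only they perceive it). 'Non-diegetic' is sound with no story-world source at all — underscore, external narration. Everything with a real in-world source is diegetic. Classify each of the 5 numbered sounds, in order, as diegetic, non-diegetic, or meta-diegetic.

Sound (1): a strip light is part of the location's real environment, so diegetic.
(2) is diegetic: Petros is a character speaking aloud in the scene.
(3) the music is a memory playing inside Petros's mind alone; no real-world source, Hamid can't hear it → meta-diegetic.
(4) is diegetic: source music from a PA system, which exists in the story world.
(5) a character's body making contact with the set — an in-world sound → diegetic.

diegetic, diegetic, meta-diegetic, diegetic, diegetic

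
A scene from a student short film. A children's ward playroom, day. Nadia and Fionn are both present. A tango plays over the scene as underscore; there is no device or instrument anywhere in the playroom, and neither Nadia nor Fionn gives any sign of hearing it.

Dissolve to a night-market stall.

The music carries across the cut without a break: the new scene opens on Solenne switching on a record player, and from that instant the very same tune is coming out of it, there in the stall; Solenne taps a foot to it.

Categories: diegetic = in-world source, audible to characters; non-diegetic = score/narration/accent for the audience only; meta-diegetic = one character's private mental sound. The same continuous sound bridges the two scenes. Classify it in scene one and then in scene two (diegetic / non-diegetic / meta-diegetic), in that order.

Scene one: there's no in-world source anywhere and no character hears it — underscore for the audience only → non-diegetic.
Scene two: once Solenne turns on a record player, the music has a real source in the story world and Solenne reacts to it → diegetic.

non-diegetic, diegetic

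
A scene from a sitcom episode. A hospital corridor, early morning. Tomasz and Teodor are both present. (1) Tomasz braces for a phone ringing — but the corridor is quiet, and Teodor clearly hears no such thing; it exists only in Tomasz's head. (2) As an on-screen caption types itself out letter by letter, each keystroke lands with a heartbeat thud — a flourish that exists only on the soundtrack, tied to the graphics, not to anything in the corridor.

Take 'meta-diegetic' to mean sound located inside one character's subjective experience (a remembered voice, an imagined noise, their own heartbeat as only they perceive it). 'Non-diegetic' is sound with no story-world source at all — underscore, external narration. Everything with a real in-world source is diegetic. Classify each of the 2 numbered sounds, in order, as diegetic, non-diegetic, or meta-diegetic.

Sound (1): the sound is imagined by Tomasz; nothing in the story world is producing it and Teodor can't hear it, so meta-diegetic.
(2) is non-diegetic: sound married to a title/caption — outside the diegesis by definition.

meta-diegetic, non-diegetic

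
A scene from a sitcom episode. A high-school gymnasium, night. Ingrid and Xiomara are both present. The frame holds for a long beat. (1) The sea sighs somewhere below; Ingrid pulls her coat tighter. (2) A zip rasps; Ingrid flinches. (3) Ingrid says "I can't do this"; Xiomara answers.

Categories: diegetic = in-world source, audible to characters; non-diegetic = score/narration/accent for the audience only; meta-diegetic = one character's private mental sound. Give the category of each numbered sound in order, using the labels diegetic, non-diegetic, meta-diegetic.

diegetic, diegetic, diegetic

Sound (1): it's the actual ambient sound of the location, so diegetic.
(2) is diegetic: the sound comes from a zip physically present in the location.
(3) is diegetic: Ingrid is a character speaking aloud in the scene.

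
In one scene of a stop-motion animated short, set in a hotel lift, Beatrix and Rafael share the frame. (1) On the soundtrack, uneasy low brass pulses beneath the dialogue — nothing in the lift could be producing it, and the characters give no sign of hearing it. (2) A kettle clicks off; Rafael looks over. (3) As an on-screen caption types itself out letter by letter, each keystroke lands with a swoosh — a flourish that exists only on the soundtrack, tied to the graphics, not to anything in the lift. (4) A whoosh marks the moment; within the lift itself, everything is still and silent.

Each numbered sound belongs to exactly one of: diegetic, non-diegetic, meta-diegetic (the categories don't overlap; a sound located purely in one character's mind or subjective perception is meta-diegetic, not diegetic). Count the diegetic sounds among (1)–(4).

1

(1) it has no source in the story world and no character can hear it — it's underscore → non-diegetic.
(2) the sound comes from a kettle physically present in the location → diegetic.
(3) is non-diegetic: sound married to a title/caption — outside the diegesis by definition.
(4) is non-diegetic: it's a sound-design accent with no in-world source; no one in the scene can hear it.
Diegetic: (2) — that's 1.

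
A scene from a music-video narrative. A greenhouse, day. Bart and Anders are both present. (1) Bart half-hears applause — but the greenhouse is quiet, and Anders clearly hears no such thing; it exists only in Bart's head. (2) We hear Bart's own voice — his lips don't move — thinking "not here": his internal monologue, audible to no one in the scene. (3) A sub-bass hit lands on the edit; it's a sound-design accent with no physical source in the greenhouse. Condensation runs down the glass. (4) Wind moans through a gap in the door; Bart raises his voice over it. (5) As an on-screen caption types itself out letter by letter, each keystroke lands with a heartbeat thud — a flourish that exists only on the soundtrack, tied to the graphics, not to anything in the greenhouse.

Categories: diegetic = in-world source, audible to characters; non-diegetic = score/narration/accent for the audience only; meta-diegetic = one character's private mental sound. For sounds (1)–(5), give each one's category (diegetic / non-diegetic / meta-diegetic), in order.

Sound (1): subjective to Bart: the greenhouse is silent and Anders hears nothing, so meta-diegetic.
Sound (2): internal monologue — inside Bart's mind, not spoken into the scene, so meta-diegetic.
Sound (3): it's a sound-design accent with no in-world source; no one in the scene can hear it, so non-diegetic.
(4) is diegetic: ambient/room sound belonging to the story's physical space.
(5) sound married to a title/caption — outside the diegesis by definition → non-diegetic.

meta-diegetic, meta-diegetic, non-diegetic, diegetic, non-diegetic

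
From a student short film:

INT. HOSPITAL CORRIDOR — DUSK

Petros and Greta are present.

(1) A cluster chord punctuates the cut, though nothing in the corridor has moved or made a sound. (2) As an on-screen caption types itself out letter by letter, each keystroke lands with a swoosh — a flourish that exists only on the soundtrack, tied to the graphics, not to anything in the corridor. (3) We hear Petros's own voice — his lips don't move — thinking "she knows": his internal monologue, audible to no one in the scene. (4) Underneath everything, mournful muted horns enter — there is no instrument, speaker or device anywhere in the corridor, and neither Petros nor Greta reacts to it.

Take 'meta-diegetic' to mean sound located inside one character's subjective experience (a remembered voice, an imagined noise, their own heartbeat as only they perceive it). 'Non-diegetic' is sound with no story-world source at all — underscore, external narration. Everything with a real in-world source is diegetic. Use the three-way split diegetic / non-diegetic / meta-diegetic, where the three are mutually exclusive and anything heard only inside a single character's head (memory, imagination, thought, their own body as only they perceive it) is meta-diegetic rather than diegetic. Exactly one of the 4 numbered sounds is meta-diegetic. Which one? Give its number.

(1) an editorial stinger — it belongs to the cut, not the story world → non-diegetic.
Sound (2): it accompanies on-screen graphics, not anything inside the story world, so non-diegetic.
Sound (3): internal monologue — inside Petros's mind, not spoken into the scene, so meta-diegetic.
Sound (4): nothing in the corridor produces it and the characters don't hear it — pure soundtrack, so non-diegetic.
Only (3) is meta-diegetic.

3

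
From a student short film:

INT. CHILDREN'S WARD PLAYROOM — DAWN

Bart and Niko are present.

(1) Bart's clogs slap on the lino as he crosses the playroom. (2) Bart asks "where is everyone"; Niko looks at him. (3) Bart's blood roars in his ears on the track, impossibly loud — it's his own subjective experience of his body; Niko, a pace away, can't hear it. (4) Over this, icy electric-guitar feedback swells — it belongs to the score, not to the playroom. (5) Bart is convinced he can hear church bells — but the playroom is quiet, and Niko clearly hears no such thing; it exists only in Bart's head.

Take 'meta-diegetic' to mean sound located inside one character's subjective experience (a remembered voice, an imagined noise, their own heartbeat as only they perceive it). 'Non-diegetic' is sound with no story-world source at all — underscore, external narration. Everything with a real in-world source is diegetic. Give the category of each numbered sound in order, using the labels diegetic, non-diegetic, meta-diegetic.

Sound (1): it's the physical sound of Bart moving in the space, so diegetic.
(2) spoken by a character present in the story world → diegetic.
Sound (3): it's Bart's internal bodily sensation rendered as sound; only Bart 'hears' it, so meta-diegetic.
(4) is non-diegetic: it has no source in the story world and no character can hear it — it's underscore.
(5) is meta-diegetic: subjective to Bart: the playroom is silent and Niko hears nothing.

diegetic, diegetic, meta-diegetic, non-diegetic, meta-diegetic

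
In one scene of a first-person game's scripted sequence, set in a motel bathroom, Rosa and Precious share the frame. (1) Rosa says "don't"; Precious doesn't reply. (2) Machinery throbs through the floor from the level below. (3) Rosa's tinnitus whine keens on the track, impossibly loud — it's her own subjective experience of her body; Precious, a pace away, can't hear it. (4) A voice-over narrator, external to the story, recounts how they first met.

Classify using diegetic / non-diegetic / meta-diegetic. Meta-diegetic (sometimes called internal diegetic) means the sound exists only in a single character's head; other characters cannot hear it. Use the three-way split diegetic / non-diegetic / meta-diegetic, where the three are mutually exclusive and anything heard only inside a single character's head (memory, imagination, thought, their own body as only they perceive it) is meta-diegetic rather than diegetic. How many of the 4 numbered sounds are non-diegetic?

1

Sound (1): spoken by a character present in the story world, so diegetic.
Sound (2): machinery is part of the location's real environment, so diegetic.
(3) it's Rosa's internal bodily sensation rendered as sound; only Rosa 'hears' it → meta-diegetic.
(4) is non-diegetic: the narrator exists outside the story world, addressing only the audience.
Non-diegetic: (4) — that's 1.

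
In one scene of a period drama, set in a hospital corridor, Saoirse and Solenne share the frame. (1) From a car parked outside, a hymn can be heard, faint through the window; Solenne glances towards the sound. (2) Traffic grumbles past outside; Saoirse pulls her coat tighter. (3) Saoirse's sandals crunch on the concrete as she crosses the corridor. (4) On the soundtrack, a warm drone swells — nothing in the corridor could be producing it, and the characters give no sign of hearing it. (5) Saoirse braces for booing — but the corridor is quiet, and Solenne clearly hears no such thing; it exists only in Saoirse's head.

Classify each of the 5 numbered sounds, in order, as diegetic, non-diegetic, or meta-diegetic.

diegetic, diegetic, diegetic, non-diegetic, meta-diegetic

Sound (1): it's coming from a car parked outside — a location within the story world — and Solenne reacts, so diegetic.
(2) is diegetic: it's the actual ambient sound of the location.
Sound (3): a character's body making contact with the set — an in-world sound, so diegetic.
(4) nothing in the corridor produces it and the characters don't hear it — pure soundtrack → non-diegetic.
Sound (5): subjective to Saoirse: the corridor is silent and Solenne hears nothing, so meta-diegetic.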